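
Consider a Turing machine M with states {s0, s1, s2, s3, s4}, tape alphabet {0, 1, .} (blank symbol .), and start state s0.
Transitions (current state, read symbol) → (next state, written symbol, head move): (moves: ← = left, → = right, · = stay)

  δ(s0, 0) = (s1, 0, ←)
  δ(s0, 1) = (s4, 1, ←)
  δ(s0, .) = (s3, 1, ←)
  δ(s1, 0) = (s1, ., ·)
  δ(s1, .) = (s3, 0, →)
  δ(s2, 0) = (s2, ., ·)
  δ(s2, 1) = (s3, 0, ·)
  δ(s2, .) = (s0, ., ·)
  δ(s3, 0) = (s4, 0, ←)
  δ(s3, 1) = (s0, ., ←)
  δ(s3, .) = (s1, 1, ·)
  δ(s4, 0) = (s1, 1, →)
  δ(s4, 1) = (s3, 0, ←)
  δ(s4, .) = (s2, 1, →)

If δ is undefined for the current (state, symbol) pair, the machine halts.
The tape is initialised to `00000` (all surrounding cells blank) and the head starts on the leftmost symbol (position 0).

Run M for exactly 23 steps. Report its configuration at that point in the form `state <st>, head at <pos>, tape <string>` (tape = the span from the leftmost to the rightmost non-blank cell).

state s1, head at 5, tape 1111101

s0 | .[0]0000.   read 0 → write 0, move ←, go to s1
s1 | [.]00000.   read . → write 0, move →, go to s3
s3 | 0[0]0000.   read 0 → write 0, move ←, go to s4
s4 | [0]00000.   read 0 → write 1, move →, go to s1
s1 | 1[0]0000.   read 0 → write ., move ·, go to s1
s1 | 1[.]0000.   read . → write 0, move →, go to s3
s3 | 10[0]000.   read 0 → write 0, move ←, go to s4
s4 | 1[0]0000.   read 0 → write 1, move →, go to s1
s1 | 11[0]000.   read 0 → write ., move ·, go to s1
s1 | 11[.]000.   read . → write 0, move →, go to s3
s3 | 110[0]00.   read 0 → write 0, move ←, go to s4
s4 | 11[0]000.   read 0 → write 1, move →, go to s1
s1 | 111[0]00.   read 0 → write ., move ·, go to s1
s1 | 111[.]00.   read . → write 0, move →, go to s3
s3 | 1110[0]0.   read 0 → write 0, move ←, go to s4
s4 | 111[0]00.   read 0 → write 1, move →, go to s1
s1 | 1111[0]0.   read 0 → write ., move ·, go to s1
s1 | 1111[.]0.   read . → write 0, move →, go to s3
s3 | 11110[0].   read 0 → write 0, move ←, go to s4
s4 | 1111[0]0.   read 0 → write 1, move →, go to s1
s1 | 11111[0].   read 0 → write ., move ·, go to s1
s1 | 11111[.].   read . → write 0, move →, go to s3
s3 | 111110[.]   read . → write 1, move ·, go to s1
s1 | 111110[1]
After 23 steps: state s1, head at 5, tape 1111101.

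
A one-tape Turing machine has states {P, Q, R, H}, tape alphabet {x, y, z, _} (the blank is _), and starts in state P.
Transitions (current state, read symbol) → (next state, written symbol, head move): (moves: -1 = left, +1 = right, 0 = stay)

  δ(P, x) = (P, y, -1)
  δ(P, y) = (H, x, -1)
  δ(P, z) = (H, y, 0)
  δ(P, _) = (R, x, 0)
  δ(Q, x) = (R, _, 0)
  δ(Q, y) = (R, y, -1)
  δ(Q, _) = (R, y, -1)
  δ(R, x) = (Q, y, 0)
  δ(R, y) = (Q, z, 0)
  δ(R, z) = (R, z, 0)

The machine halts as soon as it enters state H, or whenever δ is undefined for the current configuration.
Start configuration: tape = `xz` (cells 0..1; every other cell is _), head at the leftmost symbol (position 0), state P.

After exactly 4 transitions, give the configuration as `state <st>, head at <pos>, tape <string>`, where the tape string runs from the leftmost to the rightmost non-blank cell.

state R, head at -2, tape yyz

P | __[x]z   read x → write y, move -1, go to P
P | _[_]yz   read _ → write x, move 0, go to R
R | _[x]yz   read x → write y, move 0, go to Q
Q | _[y]yz   read y → write y, move -1, go to R
R | [_]yyz
After 4 steps: state R, head at -2, tape yyz.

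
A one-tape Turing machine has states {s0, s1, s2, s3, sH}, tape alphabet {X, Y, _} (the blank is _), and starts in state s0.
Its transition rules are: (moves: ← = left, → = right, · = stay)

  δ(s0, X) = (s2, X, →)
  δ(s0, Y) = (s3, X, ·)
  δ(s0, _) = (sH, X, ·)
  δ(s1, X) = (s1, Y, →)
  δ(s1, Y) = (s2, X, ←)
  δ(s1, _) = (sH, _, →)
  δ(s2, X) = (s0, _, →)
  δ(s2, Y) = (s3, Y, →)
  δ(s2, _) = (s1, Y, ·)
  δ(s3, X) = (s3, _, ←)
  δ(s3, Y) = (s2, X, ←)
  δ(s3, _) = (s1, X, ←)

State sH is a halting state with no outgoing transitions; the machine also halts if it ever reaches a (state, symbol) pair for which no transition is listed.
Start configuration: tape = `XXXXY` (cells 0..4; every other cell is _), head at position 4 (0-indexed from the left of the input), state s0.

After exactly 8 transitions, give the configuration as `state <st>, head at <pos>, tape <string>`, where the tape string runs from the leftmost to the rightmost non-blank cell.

s0 | __XXXX[Y]   read Y → write X, move ·, go to s3
s3 | __XXXX[X]   read X → write _, move ←, go to s3
s3 | __XXX[X]_   read X → write _, move ←, go to s3
s3 | __XX[X]__   read X → write _, move ←, go to s3
s3 | __X[X]___   read X → write _, move ←, go to s3
s3 | __[X]____   read X → write _, move ←, go to s3
s3 | _[_]_____   read _ → write X, move ←, go to s1
s1 | [_]X_____   read _ → write _, move →, go to sH
sH | _[X]_____
After 8 steps: state sH, head at -1, tape X.

state sH, head at -1, tape X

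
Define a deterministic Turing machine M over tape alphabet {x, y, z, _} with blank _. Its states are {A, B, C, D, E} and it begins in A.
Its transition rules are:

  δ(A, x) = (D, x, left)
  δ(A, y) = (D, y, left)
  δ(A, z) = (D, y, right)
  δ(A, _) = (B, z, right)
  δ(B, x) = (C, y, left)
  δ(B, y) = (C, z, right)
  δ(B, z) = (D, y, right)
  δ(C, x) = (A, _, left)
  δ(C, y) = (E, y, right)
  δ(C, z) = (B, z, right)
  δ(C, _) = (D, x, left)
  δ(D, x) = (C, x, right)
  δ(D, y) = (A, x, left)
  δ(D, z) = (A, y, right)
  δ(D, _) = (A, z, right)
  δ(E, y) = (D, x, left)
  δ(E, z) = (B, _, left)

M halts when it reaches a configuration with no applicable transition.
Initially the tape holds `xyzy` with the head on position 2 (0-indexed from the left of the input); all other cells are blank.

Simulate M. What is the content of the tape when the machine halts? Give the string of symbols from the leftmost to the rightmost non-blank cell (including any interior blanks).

state=A head=2 tape=___xy[z]y   (A,z)→(D,y,right)
state=D head=3 tape=___xyy[y]   (D,y)→(A,x,left)
state=A head=2 tape=___xy[y]x   (A,y)→(D,y,left)
state=D head=1 tape=___x[y]yx   (D,y)→(A,x,left)
state=A head=0 tape=___[x]xyx   (A,x)→(D,x,left)
state=D head=-1 tape=__[_]xxyx   (D,_)→(A,z,right)
state=A head=0 tape=__z[x]xyx   (A,x)→(D,x,left)
state=D head=-1 tape=__[z]xxyx   (D,z)→(A,y,right)
state=A head=0 tape=__y[x]xyx   (A,x)→(D,x,left)
state=D head=-1 tape=__[y]xxyx   (D,y)→(A,x,left)
state=A head=-2 tape=_[_]xxxyx   (A,_)→(B,z,right)
state=B head=-1 tape=_z[x]xxyx   (B,x)→(C,y,left)
state=C head=-2 tape=_[z]yxxyx   (C,z)→(B,z,right)
state=B head=-1 tape=_z[y]xxyx   (B,y)→(C,z,right)
state=C head=0 tape=_zz[x]xyx   (C,x)→(A,_,left)
state=A head=-1 tape=_z[z]_xyx   (A,z)→(D,y,right)
state=D head=0 tape=_zy[_]xyx   (D,_)→(A,z,right)
state=A head=1 tape=_zyz[x]yx   (A,x)→(D,x,left)
state=D head=0 tape=_zy[z]xyx   (D,z)→(A,y,right)
state=A head=1 tape=_zyy[x]yx   (A,x)→(D,x,left)
state=D head=0 tape=_zy[y]xyx   (D,y)→(A,x,left)
state=A head=-1 tape=_z[y]xxyx   (A,y)→(D,y,left)
state=D head=-2 tape=_[z]yxxyx   (D,z)→(A,y,right)
state=A head=-1 tape=_y[y]xxyx   (A,y)→(D,y,left)
state=D head=-2 tape=_[y]yxxyx   (D,y)→(A,x,left)
state=A head=-3 tape=[_]xyxxyx   (A,_)→(B,z,right)
state=B head=-2 tape=z[x]yxxyx   (B,x)→(C,y,left)
state=C head=-3 tape=[z]yyxxyx   (C,z)→(B,z,right)
state=B head=-2 tape=z[y]yxxyx   (B,y)→(C,z,right)
state=C head=-1 tape=zz[y]xxyx   (C,y)→(E,y,right)
state=E head=0 tape=zzy[x]xyx
The non-blank tape span at halt is zzyxxyx.

zzyxxyx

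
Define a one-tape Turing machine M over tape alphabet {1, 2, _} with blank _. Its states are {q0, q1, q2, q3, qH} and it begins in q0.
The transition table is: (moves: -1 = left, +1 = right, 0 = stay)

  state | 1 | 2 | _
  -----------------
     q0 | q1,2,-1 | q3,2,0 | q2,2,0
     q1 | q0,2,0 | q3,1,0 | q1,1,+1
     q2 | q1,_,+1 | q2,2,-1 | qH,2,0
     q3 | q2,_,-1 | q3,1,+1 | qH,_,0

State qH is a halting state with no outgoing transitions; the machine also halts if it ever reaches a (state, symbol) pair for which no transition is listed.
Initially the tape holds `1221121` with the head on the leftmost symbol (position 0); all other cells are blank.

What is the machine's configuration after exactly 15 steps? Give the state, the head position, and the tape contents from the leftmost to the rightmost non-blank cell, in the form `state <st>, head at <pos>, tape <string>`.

state q0, head at 3, tape 12121

q0 | _[1]221121   read 1 → write 2, move -1, go to q1
q1 | [_]2221121   read _ → write 1, move +1, go to q1
q1 | 1[2]221121   read 2 → write 1, move 0, go to q3
q3 | 1[1]221121   read 1 → write _, move -1, go to q2
q2 | [1]_221121   read 1 → write _, move +1, go to q1
q1 | _[_]221121   read _ → write 1, move +1, go to q1
q1 | _1[2]21121   read 2 → write 1, move 0, go to q3
q3 | _1[1]21121   read 1 → write _, move -1, go to q2
q2 | _[1]_21121   read 1 → write _, move +1, go to q1
q1 | __[_]21121   read _ → write 1, move +1, go to q1
q1 | __1[2]1121   read 2 → write 1, move 0, go to q3
q3 | __1[1]1121   read 1 → write _, move -1, go to q2
q2 | __[1]_1121   read 1 → write _, move +1, go to q1
q1 | ___[_]1121   read _ → write 1, move +1, go to q1
q1 | ___1[1]121   read 1 → write 2, move 0, go to q0
q0 | ___1[2]121
After 15 steps: state q0, head at 3, tape 12121.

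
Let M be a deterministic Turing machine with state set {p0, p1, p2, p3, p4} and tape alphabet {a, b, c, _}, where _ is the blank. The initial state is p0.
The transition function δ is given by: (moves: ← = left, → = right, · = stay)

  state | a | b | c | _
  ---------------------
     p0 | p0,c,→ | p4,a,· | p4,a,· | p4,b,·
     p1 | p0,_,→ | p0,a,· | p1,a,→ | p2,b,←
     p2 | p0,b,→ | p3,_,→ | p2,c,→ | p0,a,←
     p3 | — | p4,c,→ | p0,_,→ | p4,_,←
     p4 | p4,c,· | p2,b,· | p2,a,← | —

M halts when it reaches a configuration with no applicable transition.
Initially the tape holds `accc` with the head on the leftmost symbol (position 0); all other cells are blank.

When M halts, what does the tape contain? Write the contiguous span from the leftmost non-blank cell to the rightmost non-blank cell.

state=p0 head=0 tape=[a]ccc   (p0,a)→(p0,c,→)
state=p0 head=1 tape=c[c]cc   (p0,c)→(p4,a,·)
state=p4 head=1 tape=c[a]cc   (p4,a)→(p4,c,·)
state=p4 head=1 tape=c[c]cc   (p4,c)→(p2,a,←)
state=p2 head=0 tape=[c]acc   (p2,c)→(p2,c,→)
state=p2 head=1 tape=c[a]cc   (p2,a)→(p0,b,→)
state=p0 head=2 tape=cb[c]c   (p0,c)→(p4,a,·)
state=p4 head=2 tape=cb[a]c   (p4,a)→(p4,c,·)
state=p4 head=2 tape=cb[c]c   (p4,c)→(p2,a,←)
state=p2 head=1 tape=c[b]ac   (p2,b)→(p3,_,→)
state=p3 head=2 tape=c_[a]c
The non-blank tape span at halt is c_ac.

c_ac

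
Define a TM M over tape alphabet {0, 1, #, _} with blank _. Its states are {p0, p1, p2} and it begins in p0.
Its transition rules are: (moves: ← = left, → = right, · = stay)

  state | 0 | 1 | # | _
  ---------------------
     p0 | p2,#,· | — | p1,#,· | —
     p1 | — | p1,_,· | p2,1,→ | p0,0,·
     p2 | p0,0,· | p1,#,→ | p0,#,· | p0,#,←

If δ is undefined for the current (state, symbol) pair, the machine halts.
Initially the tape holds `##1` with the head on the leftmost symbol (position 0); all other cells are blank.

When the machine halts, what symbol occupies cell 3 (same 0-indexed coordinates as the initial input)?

state=p0 head=0 tape=[#]#1__   (p0,#)→(p1,#,·)
state=p1 head=0 tape=[#]#1__   (p1,#)→(p2,1,→)
state=p2 head=1 tape=1[#]1__   (p2,#)→(p0,#,·)
state=p0 head=1 tape=1[#]1__   (p0,#)→(p1,#,·)
state=p1 head=1 tape=1[#]1__   (p1,#)→(p2,1,→)
state=p2 head=2 tape=11[1]__   (p2,1)→(p1,#,→)
state=p1 head=3 tape=11#[_]_   (p1,_)→(p0,0,·)
state=p0 head=3 tape=11#[0]_   (p0,0)→(p2,#,·)
state=p2 head=3 tape=11#[#]_   (p2,#)→(p0,#,·)
state=p0 head=3 tape=11#[#]_   (p0,#)→(p1,#,·)
state=p1 head=3 tape=11#[#]_   (p1,#)→(p2,1,→)
state=p2 head=4 tape=11#1[_]   (p2,_)→(p0,#,←)
state=p0 head=3 tape=11#[1]#
Cell 3 holds 1 when M halts.

1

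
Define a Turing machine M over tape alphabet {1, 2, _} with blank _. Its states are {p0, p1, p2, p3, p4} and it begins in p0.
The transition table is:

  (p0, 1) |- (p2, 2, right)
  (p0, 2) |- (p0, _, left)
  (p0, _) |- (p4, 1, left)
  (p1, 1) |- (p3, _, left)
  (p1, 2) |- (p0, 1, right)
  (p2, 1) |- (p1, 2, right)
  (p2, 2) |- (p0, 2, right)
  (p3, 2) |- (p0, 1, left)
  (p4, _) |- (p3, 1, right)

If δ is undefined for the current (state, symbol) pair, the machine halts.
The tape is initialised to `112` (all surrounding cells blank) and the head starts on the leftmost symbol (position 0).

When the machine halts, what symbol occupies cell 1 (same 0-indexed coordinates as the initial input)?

p0 | [1]12_   read 1 → write 2, move right, go to p2
p2 | 2[1]2_   read 1 → write 2, move right, go to p1
p1 | 22[2]_   read 2 → write 1, move right, go to p0
p0 | 221[_]   read _ → write 1, move left, go to p4
p4 | 22[1]1
Cell 1 holds 2 when M halts.

2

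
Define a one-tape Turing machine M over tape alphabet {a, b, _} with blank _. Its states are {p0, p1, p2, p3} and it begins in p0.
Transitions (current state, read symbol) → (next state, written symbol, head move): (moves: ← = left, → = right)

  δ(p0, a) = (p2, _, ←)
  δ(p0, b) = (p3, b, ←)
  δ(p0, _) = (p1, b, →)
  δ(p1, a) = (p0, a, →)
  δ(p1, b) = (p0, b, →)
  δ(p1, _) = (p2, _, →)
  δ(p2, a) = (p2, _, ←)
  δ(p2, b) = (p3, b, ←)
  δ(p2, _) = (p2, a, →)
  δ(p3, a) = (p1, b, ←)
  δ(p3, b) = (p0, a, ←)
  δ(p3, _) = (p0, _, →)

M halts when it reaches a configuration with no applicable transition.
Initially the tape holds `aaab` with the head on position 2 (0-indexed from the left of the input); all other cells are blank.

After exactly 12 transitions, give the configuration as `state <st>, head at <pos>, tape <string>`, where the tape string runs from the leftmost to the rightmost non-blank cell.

state=p0 head=2 tape=_aa[a]b   (p0,a)→(p2,_,←)
state=p2 head=1 tape=_a[a]_b   (p2,a)→(p2,_,←)
state=p2 head=0 tape=_[a]__b   (p2,a)→(p2,_,←)
state=p2 head=-1 tape=[_]___b   (p2,_)→(p2,a,→)
state=p2 head=0 tape=a[_]__b   (p2,_)→(p2,a,→)
state=p2 head=1 tape=aa[_]_b   (p2,_)→(p2,a,→)
state=p2 head=2 tape=aaa[_]b   (p2,_)→(p2,a,→)
state=p2 head=3 tape=aaaa[b]   (p2,b)→(p3,b,←)
state=p3 head=2 tape=aaa[a]b   (p3,a)→(p1,b,←)
state=p1 head=1 tape=aa[a]bb   (p1,a)→(p0,a,→)
state=p0 head=2 tape=aaa[b]b   (p0,b)→(p3,b,←)
state=p3 head=1 tape=aa[a]bb   (p3,a)→(p1,b,←)
state=p1 head=0 tape=a[a]bbb
After 12 steps: state p1, head at 0, tape aabbb.

state p1, head at 0, tape aabbb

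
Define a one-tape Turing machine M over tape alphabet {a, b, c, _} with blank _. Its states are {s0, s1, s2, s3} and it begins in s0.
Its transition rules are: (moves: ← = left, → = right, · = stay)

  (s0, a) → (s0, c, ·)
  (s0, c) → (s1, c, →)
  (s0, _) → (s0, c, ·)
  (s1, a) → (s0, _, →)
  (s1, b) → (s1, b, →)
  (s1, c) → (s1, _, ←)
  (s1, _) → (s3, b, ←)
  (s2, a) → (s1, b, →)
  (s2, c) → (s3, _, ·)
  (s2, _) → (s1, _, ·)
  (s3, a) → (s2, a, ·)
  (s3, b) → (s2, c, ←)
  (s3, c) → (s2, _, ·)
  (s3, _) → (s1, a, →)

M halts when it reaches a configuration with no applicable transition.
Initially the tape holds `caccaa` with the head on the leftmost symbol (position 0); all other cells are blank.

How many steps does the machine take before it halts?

state=s0 head=0 tape=_[c]accaa   (s0,c)→(s1,c,→)
state=s1 head=1 tape=_c[a]ccaa   (s1,a)→(s0,_,→)
state=s0 head=2 tape=_c_[c]caa   (s0,c)→(s1,c,→)
state=s1 head=3 tape=_c_c[c]aa   (s1,c)→(s1,_,←)
state=s1 head=2 tape=_c_[c]_aa   (s1,c)→(s1,_,←)
state=s1 head=1 tape=_c[_]__aa   (s1,_)→(s3,b,←)
state=s3 head=0 tape=_[c]b__aa   (s3,c)→(s2,_,·)
state=s2 head=0 tape=_[_]b__aa   (s2,_)→(s1,_,·)
state=s1 head=0 tape=_[_]b__aa   (s1,_)→(s3,b,←)
state=s3 head=-1 tape=[_]bb__aa   (s3,_)→(s1,a,→)
state=s1 head=0 tape=a[b]b__aa   (s1,b)→(s1,b,→)
state=s1 head=1 tape=ab[b]__aa   (s1,b)→(s1,b,→)
state=s1 head=2 tape=abb[_]_aa   (s1,_)→(s3,b,←)
state=s3 head=1 tape=ab[b]b_aa   (s3,b)→(s2,c,←)
state=s2 head=0 tape=a[b]cb_aa
M halts after 14 transitions.

14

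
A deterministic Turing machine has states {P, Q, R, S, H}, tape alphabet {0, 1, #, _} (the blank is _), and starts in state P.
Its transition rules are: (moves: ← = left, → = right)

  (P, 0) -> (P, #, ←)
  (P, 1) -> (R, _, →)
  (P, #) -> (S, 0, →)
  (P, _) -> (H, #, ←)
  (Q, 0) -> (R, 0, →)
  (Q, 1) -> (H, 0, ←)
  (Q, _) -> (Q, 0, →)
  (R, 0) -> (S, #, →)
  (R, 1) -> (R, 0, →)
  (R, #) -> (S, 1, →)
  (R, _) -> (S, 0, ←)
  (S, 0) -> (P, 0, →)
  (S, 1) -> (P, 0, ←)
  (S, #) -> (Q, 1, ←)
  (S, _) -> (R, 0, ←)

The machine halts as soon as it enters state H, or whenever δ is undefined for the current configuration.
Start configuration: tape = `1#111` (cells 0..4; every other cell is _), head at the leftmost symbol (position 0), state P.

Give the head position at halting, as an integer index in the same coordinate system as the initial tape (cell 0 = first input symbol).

state=P head=0 tape=[1]#111____   (P,1)→(R,_,→)
state=R head=1 tape=_[#]111____   (R,#)→(S,1,→)
state=S head=2 tape=_1[1]11____   (S,1)→(P,0,←)
state=P head=1 tape=_[1]011____   (P,1)→(R,_,→)
state=R head=2 tape=__[0]11____   (R,0)→(S,#,→)
state=S head=3 tape=__#[1]1____   (S,1)→(P,0,←)
state=P head=2 tape=__[#]01____   (P,#)→(S,0,→)
state=S head=3 tape=__0[0]1____   (S,0)→(P,0,→)
state=P head=4 tape=__00[1]____   (P,1)→(R,_,→)
state=R head=5 tape=__00_[_]___   (R,_)→(S,0,←)
state=S head=4 tape=__00[_]0___   (S,_)→(R,0,←)
state=R head=3 tape=__0[0]00___   (R,0)→(S,#,→)
state=S head=4 tape=__0#[0]0___   (S,0)→(P,0,→)
state=P head=5 tape=__0#0[0]___   (P,0)→(P,#,←)
state=P head=4 tape=__0#[0]#___   (P,0)→(P,#,←)
state=P head=3 tape=__0[#]##___   (P,#)→(S,0,→)
state=S head=4 tape=__00[#]#___   (S,#)→(Q,1,←)
state=Q head=3 tape=__0[0]1#___   (Q,0)→(R,0,→)
state=R head=4 tape=__00[1]#___   (R,1)→(R,0,→)
state=R head=5 tape=__000[#]___   (R,#)→(S,1,→)
state=S head=6 tape=__0001[_]__   (S,_)→(R,0,←)
state=R head=5 tape=__000[1]0__   (R,1)→(R,0,→)
state=R head=6 tape=__0000[0]__   (R,0)→(S,#,→)
state=S head=7 tape=__0000#[_]_   (S,_)→(R,0,←)
state=R head=6 tape=__0000[#]0_   (R,#)→(S,1,→)
state=S head=7 tape=__00001[0]_   (S,0)→(P,0,→)
state=P head=8 tape=__000010[_]   (P,_)→(H,#,←)
state=H head=7 tape=__00001[0]#
At halt the head is at cell 7.

7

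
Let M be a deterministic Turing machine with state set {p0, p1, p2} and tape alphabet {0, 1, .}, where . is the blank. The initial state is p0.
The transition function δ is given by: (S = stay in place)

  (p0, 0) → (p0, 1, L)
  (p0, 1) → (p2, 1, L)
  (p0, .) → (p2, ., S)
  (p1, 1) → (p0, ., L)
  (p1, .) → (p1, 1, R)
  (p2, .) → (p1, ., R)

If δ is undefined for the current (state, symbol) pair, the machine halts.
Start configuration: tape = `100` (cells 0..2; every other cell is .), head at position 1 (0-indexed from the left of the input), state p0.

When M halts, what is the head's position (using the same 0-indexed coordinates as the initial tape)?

p0 | .1[0]0   read 0 → write 1, move L, go to p0
p0 | .[1]10   read 1 → write 1, move L, go to p2
p2 | [.]110   read . → write ., move R, go to p1
p1 | .[1]10   read 1 → write ., move L, go to p0
p0 | [.].10   read . → write ., move S, go to p2
p2 | [.].10   read . → write ., move R, go to p1
p1 | .[.]10   read . → write 1, move R, go to p1
p1 | .1[1]0   read 1 → write ., move L, go to p0
p0 | .[1].0   read 1 → write 1, move L, go to p2
p2 | [.]1.0   read . → write ., move R, go to p1
p1 | .[1].0   read 1 → write ., move L, go to p0
p0 | [.]..0   read . → write ., move S, go to p2
p2 | [.]..0   read . → write ., move R, go to p1
p1 | .[.].0   read . → write 1, move R, go to p1
p1 | .1[.]0   read . → write 1, move R, go to p1
p1 | .11[0]
At halt the head is at cell 2.

2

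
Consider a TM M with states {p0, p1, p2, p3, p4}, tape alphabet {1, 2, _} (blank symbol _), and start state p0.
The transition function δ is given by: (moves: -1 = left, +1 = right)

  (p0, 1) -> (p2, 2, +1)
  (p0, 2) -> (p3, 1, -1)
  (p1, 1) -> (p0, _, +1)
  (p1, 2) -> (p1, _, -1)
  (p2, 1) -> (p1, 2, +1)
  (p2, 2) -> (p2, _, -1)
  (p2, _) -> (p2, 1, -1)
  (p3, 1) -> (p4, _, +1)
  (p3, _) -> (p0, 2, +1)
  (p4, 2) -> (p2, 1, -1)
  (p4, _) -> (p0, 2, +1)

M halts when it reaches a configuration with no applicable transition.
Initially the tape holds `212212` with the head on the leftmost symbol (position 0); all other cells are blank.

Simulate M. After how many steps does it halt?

p0 | __[2]12212   read 2 → write 1, move -1, go to p3
p3 | _[_]112212   read _ → write 2, move +1, go to p0
p0 | _2[1]12212   read 1 → write 2, move +1, go to p2
p2 | _22[1]2212   read 1 → write 2, move +1, go to p1
p1 | _222[2]212   read 2 → write _, move -1, go to p1
p1 | _22[2]_212   read 2 → write _, move -1, go to p1
p1 | _2[2]__212   read 2 → write _, move -1, go to p1
p1 | _[2]___212   read 2 → write _, move -1, go to p1
p1 | [_]____212
M halts after 8 transitions.

8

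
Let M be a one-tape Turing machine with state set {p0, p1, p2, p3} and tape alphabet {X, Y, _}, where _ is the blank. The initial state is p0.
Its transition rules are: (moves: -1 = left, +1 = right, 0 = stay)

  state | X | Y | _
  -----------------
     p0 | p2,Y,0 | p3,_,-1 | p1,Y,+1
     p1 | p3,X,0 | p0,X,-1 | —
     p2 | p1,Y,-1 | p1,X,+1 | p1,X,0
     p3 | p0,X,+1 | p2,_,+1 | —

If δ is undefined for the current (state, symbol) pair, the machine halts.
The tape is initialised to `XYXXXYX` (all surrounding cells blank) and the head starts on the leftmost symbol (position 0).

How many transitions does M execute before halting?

20

state=p0 head=0 tape=[X]YXXXYX_   (p0,X)→(p2,Y,0)
state=p2 head=0 tape=[Y]YXXXYX_   (p2,Y)→(p1,X,+1)
state=p1 head=1 tape=X[Y]XXXYX_   (p1,Y)→(p0,X,-1)
state=p0 head=0 tape=[X]XXXXYX_   (p0,X)→(p2,Y,0)
state=p2 head=0 tape=[Y]XXXXYX_   (p2,Y)→(p1,X,+1)
state=p1 head=1 tape=X[X]XXXYX_   (p1,X)→(p3,X,0)
state=p3 head=1 tape=X[X]XXXYX_   (p3,X)→(p0,X,+1)
state=p0 head=2 tape=XX[X]XXYX_   (p0,X)→(p2,Y,0)
state=p2 head=2 tape=XX[Y]XXYX_   (p2,Y)→(p1,X,+1)
state=p1 head=3 tape=XXX[X]XYX_   (p1,X)→(p3,X,0)
state=p3 head=3 tape=XXX[X]XYX_   (p3,X)→(p0,X,+1)
state=p0 head=4 tape=XXXX[X]YX_   (p0,X)→(p2,Y,0)
state=p2 head=4 tape=XXXX[Y]YX_   (p2,Y)→(p1,X,+1)
state=p1 head=5 tape=XXXXX[Y]X_   (p1,Y)→(p0,X,-1)
state=p0 head=4 tape=XXXX[X]XX_   (p0,X)→(p2,Y,0)
state=p2 head=4 tape=XXXX[Y]XX_   (p2,Y)→(p1,X,+1)
state=p1 head=5 tape=XXXXX[X]X_   (p1,X)→(p3,X,0)
state=p3 head=5 tape=XXXXX[X]X_   (p3,X)→(p0,X,+1)
state=p0 head=6 tape=XXXXXX[X]_   (p0,X)→(p2,Y,0)
state=p2 head=6 tape=XXXXXX[Y]_   (p2,Y)→(p1,X,+1)
state=p1 head=7 tape=XXXXXXX[_]
M halts after 20 transitions.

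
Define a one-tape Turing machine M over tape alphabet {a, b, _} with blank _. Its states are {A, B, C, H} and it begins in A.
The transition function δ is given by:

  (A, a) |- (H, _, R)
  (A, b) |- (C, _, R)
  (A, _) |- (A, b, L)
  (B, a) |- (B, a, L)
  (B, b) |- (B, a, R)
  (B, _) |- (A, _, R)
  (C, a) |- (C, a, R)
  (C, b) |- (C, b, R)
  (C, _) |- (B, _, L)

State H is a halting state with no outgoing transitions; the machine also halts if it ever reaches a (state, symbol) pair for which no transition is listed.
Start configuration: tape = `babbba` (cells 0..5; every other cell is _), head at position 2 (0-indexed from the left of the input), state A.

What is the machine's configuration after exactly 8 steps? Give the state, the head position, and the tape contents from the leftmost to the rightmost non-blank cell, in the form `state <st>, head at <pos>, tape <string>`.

state B, head at 4, tape ba_baa

state=A head=2 tape=ba[b]bba_   (A,b)→(C,_,R)
state=C head=3 tape=ba_[b]ba_   (C,b)→(C,b,R)
state=C head=4 tape=ba_b[b]a_   (C,b)→(C,b,R)
state=C head=5 tape=ba_bb[a]_   (C,a)→(C,a,R)
state=C head=6 tape=ba_bba[_]   (C,_)→(B,_,L)
state=B head=5 tape=ba_bb[a]_   (B,a)→(B,a,L)
state=B head=4 tape=ba_b[b]a_   (B,b)→(B,a,R)
state=B head=5 tape=ba_ba[a]_   (B,a)→(B,a,L)
state=B head=4 tape=ba_b[a]a_
After 8 steps: state B, head at 4, tape ba_baa.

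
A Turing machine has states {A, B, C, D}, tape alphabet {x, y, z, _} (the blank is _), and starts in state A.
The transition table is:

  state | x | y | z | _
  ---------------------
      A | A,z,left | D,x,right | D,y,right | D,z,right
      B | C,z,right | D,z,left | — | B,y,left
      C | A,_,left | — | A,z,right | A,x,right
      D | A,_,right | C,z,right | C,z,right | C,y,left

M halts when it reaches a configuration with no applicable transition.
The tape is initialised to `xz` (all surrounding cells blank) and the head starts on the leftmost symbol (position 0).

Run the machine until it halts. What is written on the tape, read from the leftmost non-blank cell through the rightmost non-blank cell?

state=A head=0 tape=_[x]z___   (A,x)→(A,z,left)
state=A head=-1 tape=[_]zz___   (A,_)→(D,z,right)
state=D head=0 tape=z[z]z___   (D,z)→(C,z,right)
state=C head=1 tape=zz[z]___   (C,z)→(A,z,right)
state=A head=2 tape=zzz[_]__   (A,_)→(D,z,right)
state=D head=3 tape=zzzz[_]_   (D,_)→(C,y,left)
state=C head=2 tape=zzz[z]y_   (C,z)→(A,z,right)
state=A head=3 tape=zzzz[y]_   (A,y)→(D,x,right)
state=D head=4 tape=zzzzx[_]   (D,_)→(C,y,left)
state=C head=3 tape=zzzz[x]y   (C,x)→(A,_,left)
state=A head=2 tape=zzz[z]_y   (A,z)→(D,y,right)
state=D head=3 tape=zzzy[_]y   (D,_)→(C,y,left)
state=C head=2 tape=zzz[y]yy
The non-blank tape span at halt is zzzyyy.

zzzyyy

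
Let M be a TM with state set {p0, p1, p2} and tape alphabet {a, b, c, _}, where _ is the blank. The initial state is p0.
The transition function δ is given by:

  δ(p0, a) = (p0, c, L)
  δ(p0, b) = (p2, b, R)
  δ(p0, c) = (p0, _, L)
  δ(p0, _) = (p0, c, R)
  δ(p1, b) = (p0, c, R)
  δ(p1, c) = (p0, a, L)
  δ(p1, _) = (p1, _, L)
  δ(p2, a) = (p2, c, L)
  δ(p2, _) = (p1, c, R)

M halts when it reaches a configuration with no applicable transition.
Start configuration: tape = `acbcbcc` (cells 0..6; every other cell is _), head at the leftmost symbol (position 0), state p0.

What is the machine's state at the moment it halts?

state=p0 head=0 tape=___[a]cbcbcc   (p0,a)→(p0,c,L)
state=p0 head=-1 tape=__[_]ccbcbcc   (p0,_)→(p0,c,R)
state=p0 head=0 tape=__c[c]cbcbcc   (p0,c)→(p0,_,L)
state=p0 head=-1 tape=__[c]_cbcbcc   (p0,c)→(p0,_,L)
state=p0 head=-2 tape=_[_]__cbcbcc   (p0,_)→(p0,c,R)
state=p0 head=-1 tape=_c[_]_cbcbcc   (p0,_)→(p0,c,R)
state=p0 head=0 tape=_cc[_]cbcbcc   (p0,_)→(p0,c,R)
state=p0 head=1 tape=_ccc[c]bcbcc   (p0,c)→(p0,_,L)
state=p0 head=0 tape=_cc[c]_bcbcc   (p0,c)→(p0,_,L)
state=p0 head=-1 tape=_c[c]__bcbcc   (p0,c)→(p0,_,L)
state=p0 head=-2 tape=_[c]___bcbcc   (p0,c)→(p0,_,L)
state=p0 head=-3 tape=[_]____bcbcc   (p0,_)→(p0,c,R)
state=p0 head=-2 tape=c[_]___bcbcc   (p0,_)→(p0,c,R)
state=p0 head=-1 tape=cc[_]__bcbcc   (p0,_)→(p0,c,R)
state=p0 head=0 tape=ccc[_]_bcbcc   (p0,_)→(p0,c,R)
state=p0 head=1 tape=cccc[_]bcbcc   (p0,_)→(p0,c,R)
state=p0 head=2 tape=ccccc[b]cbcc   (p0,b)→(p2,b,R)
state=p2 head=3 tape=cccccb[c]bcc
No transition is defined for (p2, c); M halts in state p2.

p2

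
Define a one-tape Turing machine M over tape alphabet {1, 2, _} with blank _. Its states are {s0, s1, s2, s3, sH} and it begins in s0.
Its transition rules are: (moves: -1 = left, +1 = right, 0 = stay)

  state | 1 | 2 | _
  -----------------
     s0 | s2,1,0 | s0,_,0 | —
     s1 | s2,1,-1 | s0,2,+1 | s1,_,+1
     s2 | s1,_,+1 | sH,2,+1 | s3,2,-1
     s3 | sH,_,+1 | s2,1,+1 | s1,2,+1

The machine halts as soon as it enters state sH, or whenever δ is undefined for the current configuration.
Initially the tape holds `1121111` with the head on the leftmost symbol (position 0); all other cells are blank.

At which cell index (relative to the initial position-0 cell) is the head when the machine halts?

s0 | _[1]121111   read 1 → write 1, move 0, go to s2
s2 | _[1]121111   read 1 → write _, move +1, go to s1
s1 | __[1]21111   read 1 → write 1, move -1, go to s2
s2 | _[_]121111   read _ → write 2, move -1, go to s3
s3 | [_]2121111   read _ → write 2, move +1, go to s1
s1 | 2[2]121111   read 2 → write 2, move +1, go to s0
s0 | 22[1]21111   read 1 → write 1, move 0, go to s2
s2 | 22[1]21111   read 1 → write _, move +1, go to s1
s1 | 22_[2]1111   read 2 → write 2, move +1, go to s0
s0 | 22_2[1]111   read 1 → write 1, move 0, go to s2
s2 | 22_2[1]111   read 1 → write _, move +1, go to s1
s1 | 22_2_[1]11   read 1 → write 1, move -1, go to s2
s2 | 22_2[_]111   read _ → write 2, move -1, go to s3
s3 | 22_[2]2111   read 2 → write 1, move +1, go to s2
s2 | 22_1[2]111   read 2 → write 2, move +1, go to sH
sH | 22_12[1]11
At halt the head is at cell 4.

4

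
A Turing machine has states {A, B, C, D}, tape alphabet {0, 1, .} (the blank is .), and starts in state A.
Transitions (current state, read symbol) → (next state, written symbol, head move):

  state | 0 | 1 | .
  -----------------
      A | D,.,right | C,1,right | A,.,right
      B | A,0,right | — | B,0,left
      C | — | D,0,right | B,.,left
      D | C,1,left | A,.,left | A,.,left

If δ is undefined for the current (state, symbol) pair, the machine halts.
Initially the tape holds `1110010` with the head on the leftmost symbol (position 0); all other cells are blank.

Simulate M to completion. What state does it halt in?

B

state=A head=0 tape=[1]110010   (A,1)→(C,1,right)
state=C head=1 tape=1[1]10010   (C,1)→(D,0,right)
state=D head=2 tape=10[1]0010   (D,1)→(A,.,left)
state=A head=1 tape=1[0].0010   (A,0)→(D,.,right)
state=D head=2 tape=1.[.]0010   (D,.)→(A,.,left)
state=A head=1 tape=1[.].0010   (A,.)→(A,.,right)
state=A head=2 tape=1.[.]0010   (A,.)→(A,.,right)
state=A head=3 tape=1..[0]010   (A,0)→(D,.,right)
state=D head=4 tape=1...[0]10   (D,0)→(C,1,left)
state=C head=3 tape=1..[.]110   (C,.)→(B,.,left)
state=B head=2 tape=1.[.].110   (B,.)→(B,0,left)
state=B head=1 tape=1[.]0.110   (B,.)→(B,0,left)
state=B head=0 tape=[1]00.110
No transition is defined for (B, 1); M halts in state B.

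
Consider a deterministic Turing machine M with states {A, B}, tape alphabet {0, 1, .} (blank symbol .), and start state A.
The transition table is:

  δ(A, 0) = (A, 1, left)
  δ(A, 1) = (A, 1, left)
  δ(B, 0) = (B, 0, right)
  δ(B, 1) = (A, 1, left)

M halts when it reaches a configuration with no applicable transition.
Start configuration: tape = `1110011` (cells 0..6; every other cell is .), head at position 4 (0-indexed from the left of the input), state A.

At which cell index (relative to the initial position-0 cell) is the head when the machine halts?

A | .1110[0]11   read 0 → write 1, move left, go to A
A | .111[0]111   read 0 → write 1, move left, go to A
A | .11[1]1111   read 1 → write 1, move left, go to A
A | .1[1]11111   read 1 → write 1, move left, go to A
A | .[1]111111   read 1 → write 1, move left, go to A
A | [.]1111111
At halt the head is at cell -1.

-1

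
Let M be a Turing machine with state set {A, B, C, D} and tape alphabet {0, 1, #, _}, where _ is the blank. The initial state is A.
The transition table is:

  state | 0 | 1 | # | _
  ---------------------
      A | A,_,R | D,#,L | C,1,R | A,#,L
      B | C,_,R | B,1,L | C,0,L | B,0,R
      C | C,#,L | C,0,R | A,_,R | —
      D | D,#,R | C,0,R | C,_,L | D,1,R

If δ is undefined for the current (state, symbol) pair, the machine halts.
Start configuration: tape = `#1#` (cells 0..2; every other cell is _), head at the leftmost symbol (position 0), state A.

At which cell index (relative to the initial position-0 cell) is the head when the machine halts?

A | [#]1#__   read # → write 1, move R, go to C
C | 1[1]#__   read 1 → write 0, move R, go to C
C | 10[#]__   read # → write _, move R, go to A
A | 10_[_]_   read _ → write #, move L, go to A
A | 10[_]#_   read _ → write #, move L, go to A
A | 1[0]##_   read 0 → write _, move R, go to A
A | 1_[#]#_   read # → write 1, move R, go to C
C | 1_1[#]_   read # → write _, move R, go to A
A | 1_1_[_]   read _ → write #, move L, go to A
A | 1_1[_]#   read _ → write #, move L, go to A
A | 1_[1]##   read 1 → write #, move L, go to D
D | 1[_]###   read _ → write 1, move R, go to D
D | 11[#]##   read # → write _, move L, go to C
C | 1[1]_##   read 1 → write 0, move R, go to C
C | 10[_]##
At halt the head is at cell 2.

2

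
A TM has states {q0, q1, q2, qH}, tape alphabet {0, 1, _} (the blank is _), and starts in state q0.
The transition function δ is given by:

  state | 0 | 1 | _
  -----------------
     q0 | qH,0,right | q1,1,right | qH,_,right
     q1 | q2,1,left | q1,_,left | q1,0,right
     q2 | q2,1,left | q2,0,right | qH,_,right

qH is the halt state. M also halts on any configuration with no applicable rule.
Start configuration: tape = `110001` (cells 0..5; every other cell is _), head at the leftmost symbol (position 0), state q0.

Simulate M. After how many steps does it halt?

11

q0 | __[1]10001   read 1 → write 1, move right, go to q1
q1 | __1[1]0001   read 1 → write _, move left, go to q1
q1 | __[1]_0001   read 1 → write _, move left, go to q1
q1 | _[_]__0001   read _ → write 0, move right, go to q1
q1 | _0[_]_0001   read _ → write 0, move right, go to q1
q1 | _00[_]0001   read _ → write 0, move right, go to q1
q1 | _000[0]001   read 0 → write 1, move left, go to q2
q2 | _00[0]1001   read 0 → write 1, move left, go to q2
q2 | _0[0]11001   read 0 → write 1, move left, go to q2
q2 | _[0]111001   read 0 → write 1, move left, go to q2
q2 | [_]1111001   read _ → write _, move right, go to qH
qH | _[1]111001
M halts after 11 transitions.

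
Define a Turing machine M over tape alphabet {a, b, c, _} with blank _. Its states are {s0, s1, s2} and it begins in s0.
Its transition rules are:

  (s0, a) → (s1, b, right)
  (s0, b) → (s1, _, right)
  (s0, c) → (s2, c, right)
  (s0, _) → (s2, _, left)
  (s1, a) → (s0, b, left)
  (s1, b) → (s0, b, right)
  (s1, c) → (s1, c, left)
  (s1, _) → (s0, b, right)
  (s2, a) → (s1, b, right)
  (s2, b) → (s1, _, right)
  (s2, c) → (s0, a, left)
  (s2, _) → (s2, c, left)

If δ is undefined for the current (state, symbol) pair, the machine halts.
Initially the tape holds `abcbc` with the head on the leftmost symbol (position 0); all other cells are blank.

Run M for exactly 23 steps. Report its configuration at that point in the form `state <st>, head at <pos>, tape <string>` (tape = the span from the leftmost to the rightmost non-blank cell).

state s0, head at 5, tape b_bbc

state=s0 head=0 tape=[a]bcbc_   (s0,a)→(s1,b,right)
state=s1 head=1 tape=b[b]cbc_   (s1,b)→(s0,b,right)
state=s0 head=2 tape=bb[c]bc_   (s0,c)→(s2,c,right)
state=s2 head=3 tape=bbc[b]c_   (s2,b)→(s1,_,right)
state=s1 head=4 tape=bbc_[c]_   (s1,c)→(s1,c,left)
state=s1 head=3 tape=bbc[_]c_   (s1,_)→(s0,b,right)
state=s0 head=4 tape=bbcb[c]_   (s0,c)→(s2,c,right)
state=s2 head=5 tape=bbcbc[_]   (s2,_)→(s2,c,left)
state=s2 head=4 tape=bbcb[c]c   (s2,c)→(s0,a,left)
state=s0 head=3 tape=bbc[b]ac   (s0,b)→(s1,_,right)
state=s1 head=4 tape=bbc_[a]c   (s1,a)→(s0,b,left)
state=s0 head=3 tape=bbc[_]bc   (s0,_)→(s2,_,left)
state=s2 head=2 tape=bb[c]_bc   (s2,c)→(s0,a,left)
state=s0 head=1 tape=b[b]a_bc   (s0,b)→(s1,_,right)
state=s1 head=2 tape=b_[a]_bc   (s1,a)→(s0,b,left)
state=s0 head=1 tape=b[_]b_bc   (s0,_)→(s2,_,left)
state=s2 head=0 tape=[b]_b_bc   (s2,b)→(s1,_,right)
state=s1 head=1 tape=_[_]b_bc   (s1,_)→(s0,b,right)
state=s0 head=2 tape=_b[b]_bc   (s0,b)→(s1,_,right)
state=s1 head=3 tape=_b_[_]bc   (s1,_)→(s0,b,right)
state=s0 head=4 tape=_b_b[b]c   (s0,b)→(s1,_,right)
state=s1 head=5 tape=_b_b_[c]   (s1,c)→(s1,c,left)
state=s1 head=4 tape=_b_b[_]c   (s1,_)→(s0,b,right)
state=s0 head=5 tape=_b_bb[c]
After 23 steps: state s0, head at 5, tape b_bbc.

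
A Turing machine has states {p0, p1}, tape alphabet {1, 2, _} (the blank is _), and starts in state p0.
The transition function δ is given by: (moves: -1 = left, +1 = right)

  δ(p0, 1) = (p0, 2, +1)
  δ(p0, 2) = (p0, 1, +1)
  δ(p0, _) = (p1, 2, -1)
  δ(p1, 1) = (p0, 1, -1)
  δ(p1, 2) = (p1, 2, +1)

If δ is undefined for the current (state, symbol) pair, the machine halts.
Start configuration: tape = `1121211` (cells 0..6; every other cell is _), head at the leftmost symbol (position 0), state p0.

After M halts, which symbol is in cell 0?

2

p0 | [1]121211__   read 1 → write 2, move +1, go to p0
p0 | 2[1]21211__   read 1 → write 2, move +1, go to p0
p0 | 22[2]1211__   read 2 → write 1, move +1, go to p0
p0 | 221[1]211__   read 1 → write 2, move +1, go to p0
p0 | 2212[2]11__   read 2 → write 1, move +1, go to p0
p0 | 22121[1]1__   read 1 → write 2, move +1, go to p0
p0 | 221212[1]__   read 1 → write 2, move +1, go to p0
p0 | 2212122[_]_   read _ → write 2, move -1, go to p1
p1 | 221212[2]2_   read 2 → write 2, move +1, go to p1
p1 | 2212122[2]_   read 2 → write 2, move +1, go to p1
p1 | 22121222[_]
Cell 0 holds 2 when M halts.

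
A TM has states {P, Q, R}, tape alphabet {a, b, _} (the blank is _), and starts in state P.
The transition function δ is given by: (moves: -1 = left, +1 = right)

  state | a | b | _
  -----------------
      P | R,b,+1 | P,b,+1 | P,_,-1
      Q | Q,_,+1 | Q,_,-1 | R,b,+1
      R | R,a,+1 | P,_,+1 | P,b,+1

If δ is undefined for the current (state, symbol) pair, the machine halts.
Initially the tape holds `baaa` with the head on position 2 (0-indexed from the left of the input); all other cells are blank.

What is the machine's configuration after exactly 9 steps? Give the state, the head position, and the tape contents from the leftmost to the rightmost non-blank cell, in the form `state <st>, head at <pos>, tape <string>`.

state P, head at 5, tape babab

state=P head=2 tape=ba[a]a__   (P,a)→(R,b,+1)
state=R head=3 tape=bab[a]__   (R,a)→(R,a,+1)
state=R head=4 tape=baba[_]_   (R,_)→(P,b,+1)
state=P head=5 tape=babab[_]   (P,_)→(P,_,-1)
state=P head=4 tape=baba[b]_   (P,b)→(P,b,+1)
state=P head=5 tape=babab[_]   (P,_)→(P,_,-1)
state=P head=4 tape=baba[b]_   (P,b)→(P,b,+1)
state=P head=5 tape=babab[_]   (P,_)→(P,_,-1)
state=P head=4 tape=baba[b]_   (P,b)→(P,b,+1)
state=P head=5 tape=babab[_]
After 9 steps: state P, head at 5, tape babab.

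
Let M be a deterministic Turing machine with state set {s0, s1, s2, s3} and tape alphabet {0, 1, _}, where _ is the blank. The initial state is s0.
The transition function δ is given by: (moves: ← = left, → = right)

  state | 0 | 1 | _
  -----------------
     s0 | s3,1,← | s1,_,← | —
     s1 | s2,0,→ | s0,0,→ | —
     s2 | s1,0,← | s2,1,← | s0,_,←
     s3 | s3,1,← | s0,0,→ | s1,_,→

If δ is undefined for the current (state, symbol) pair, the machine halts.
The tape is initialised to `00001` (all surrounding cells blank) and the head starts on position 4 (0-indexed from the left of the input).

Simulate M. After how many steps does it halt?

15

state=s0 head=4 tape=_0000[1]   (s0,1)→(s1,_,←)
state=s1 head=3 tape=_000[0]_   (s1,0)→(s2,0,→)
state=s2 head=4 tape=_0000[_]   (s2,_)→(s0,_,←)
state=s0 head=3 tape=_000[0]_   (s0,0)→(s3,1,←)
state=s3 head=2 tape=_00[0]1_   (s3,0)→(s3,1,←)
state=s3 head=1 tape=_0[0]11_   (s3,0)→(s3,1,←)
state=s3 head=0 tape=_[0]111_   (s3,0)→(s3,1,←)
state=s3 head=-1 tape=[_]1111_   (s3,_)→(s1,_,→)
state=s1 head=0 tape=_[1]111_   (s1,1)→(s0,0,→)
state=s0 head=1 tape=_0[1]11_   (s0,1)→(s1,_,←)
state=s1 head=0 tape=_[0]_11_   (s1,0)→(s2,0,→)
state=s2 head=1 tape=_0[_]11_   (s2,_)→(s0,_,←)
state=s0 head=0 tape=_[0]_11_   (s0,0)→(s3,1,←)
state=s3 head=-1 tape=[_]1_11_   (s3,_)→(s1,_,→)
state=s1 head=0 tape=_[1]_11_   (s1,1)→(s0,0,→)
state=s0 head=1 tape=_0[_]11_
M halts after 15 transitions.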